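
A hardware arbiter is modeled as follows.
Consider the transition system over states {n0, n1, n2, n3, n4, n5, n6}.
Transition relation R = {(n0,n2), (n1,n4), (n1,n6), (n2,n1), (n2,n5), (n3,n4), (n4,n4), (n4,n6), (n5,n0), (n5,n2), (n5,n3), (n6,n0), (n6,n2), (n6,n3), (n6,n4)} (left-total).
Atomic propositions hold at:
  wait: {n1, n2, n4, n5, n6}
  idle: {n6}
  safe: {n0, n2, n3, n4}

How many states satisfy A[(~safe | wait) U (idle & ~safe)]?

1

Sat(~safe) = {n1, n5, n6}
Sat(~safe | wait) = {n1, n2, n4, n5, n6}
Sat(idle & ~safe) = {n6}
A[(~safe | wait) U (idle & ~safe)]: least fixpoint, start Z0 = Sat((idle & ~safe)) = {n6}, add states in Sat(~safe | wait) with every successor in Z. Already a fixed point.
Sat(A[(~safe | wait) U (idle & ~safe)]) = {n6}
|Sat(A[(~safe | wait) U (idle & ~safe)])| = |{n6}| = 1.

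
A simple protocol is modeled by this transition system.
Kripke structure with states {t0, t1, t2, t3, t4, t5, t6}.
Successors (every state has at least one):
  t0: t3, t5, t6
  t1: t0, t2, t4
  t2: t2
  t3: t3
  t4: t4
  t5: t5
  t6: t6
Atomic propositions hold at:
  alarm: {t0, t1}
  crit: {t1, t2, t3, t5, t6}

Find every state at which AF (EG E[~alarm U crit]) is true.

Sat(~alarm) = {t2, t3, t4, t5, t6}
E[~alarm U crit]: least fixpoint, start Z0 = Sat(crit) = {t1, t2, t3, t5, t6}, add states in Sat(~alarm) with some successor in Z. Already a fixed point.
Sat(E[~alarm U crit]) = {t1, t2, t3, t5, t6}
EG E[~alarm U crit]: greatest fixpoint, start Z0 = {t1, t2, t3, t5, t6}, keep only states in Sat with some successor in Z. Already a fixed point.
Sat(EG E[~alarm U crit]) = {t1, t2, t3, t5, t6}
AF (EG E[~alarm U crit]): least fixpoint, start Z0 = {t1, t2, t3, t5, t6}, add states with every successor in Z. Z1 = {t0, t1, t2, t3, t5, t6}; fixed.
Sat(AF (EG E[~alarm U crit])) = {t0, t1, t2, t3, t5, t6}

{t0, t1, t2, t3, t5, t6}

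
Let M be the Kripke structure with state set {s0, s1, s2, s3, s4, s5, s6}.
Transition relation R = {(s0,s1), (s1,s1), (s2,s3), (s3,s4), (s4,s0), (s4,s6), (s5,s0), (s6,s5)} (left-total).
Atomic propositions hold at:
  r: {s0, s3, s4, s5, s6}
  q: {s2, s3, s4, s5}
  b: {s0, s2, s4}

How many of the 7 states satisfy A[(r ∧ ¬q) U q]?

Sat(¬q) = {s0, s1, s6}
Sat(r ∧ ¬q) = {s0, s6}
A[(r ∧ ¬q) U q]: least fixpoint, start Z0 = Sat(q) = {s2, s3, s4, s5}, add states in Sat(r ∧ ¬q) with every successor in Z. Z1 = {s2, s3, s4, s5, s6}; fixed.
Sat(A[(r ∧ ¬q) U q]) = {s2, s3, s4, s5, s6}
|Sat(A[(r ∧ ¬q) U q])| = |{s2, s3, s4, s5, s6}| = 5.

5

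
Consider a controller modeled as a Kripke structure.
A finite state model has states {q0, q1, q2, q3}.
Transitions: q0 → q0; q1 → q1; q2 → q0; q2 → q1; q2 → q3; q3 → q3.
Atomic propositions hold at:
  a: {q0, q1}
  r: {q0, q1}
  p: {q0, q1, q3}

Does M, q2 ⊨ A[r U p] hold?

No

A[r U p]: least fixpoint, start Z0 = Sat(p) = {q0, q1, q3}, add states in Sat(r) with every successor in Z. Already a fixed point.
Sat(A[r U p]) = {q0, q1, q3}
q2 ∉ Sat(A[r U p]) = {q0, q1, q3}, so the formula does not hold at q2.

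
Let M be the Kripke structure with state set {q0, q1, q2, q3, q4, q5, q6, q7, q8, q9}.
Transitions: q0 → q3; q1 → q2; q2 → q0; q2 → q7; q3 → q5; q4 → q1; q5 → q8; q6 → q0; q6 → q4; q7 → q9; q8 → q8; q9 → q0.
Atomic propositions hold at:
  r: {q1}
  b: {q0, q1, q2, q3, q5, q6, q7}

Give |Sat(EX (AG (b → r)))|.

2

Sat(b → r) = {q1, q4, q8, q9}
AG (b → r): greatest fixpoint, start Z0 = {q1, q4, q8, q9}, keep only states in Sat with every successor in Z. Z1 = {q4, q8}; Z2 = {q8}; fixed.
Sat(AG (b → r)) = {q8}
Sat(EX (AG (b → r))) = {s : some successor in {q8}} = {q5, q8}
|Sat(EX (AG (b → r)))| = |{q5, q8}| = 2.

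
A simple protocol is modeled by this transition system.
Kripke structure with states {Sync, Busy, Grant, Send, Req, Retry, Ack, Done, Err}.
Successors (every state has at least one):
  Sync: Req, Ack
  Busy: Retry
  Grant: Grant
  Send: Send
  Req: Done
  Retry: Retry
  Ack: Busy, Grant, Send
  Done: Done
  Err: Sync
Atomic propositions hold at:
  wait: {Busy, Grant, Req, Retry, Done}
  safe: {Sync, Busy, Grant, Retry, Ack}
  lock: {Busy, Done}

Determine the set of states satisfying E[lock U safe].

E[lock U safe]: least fixpoint, start Z0 = Sat(safe) = {Sync, Busy, Grant, Retry, Ack}, add states in Sat(lock) with some successor in Z. Already a fixed point.
Sat(E[lock U safe]) = {Sync, Busy, Grant, Retry, Ack}

{Sync, Busy, Grant, Retry, Ack}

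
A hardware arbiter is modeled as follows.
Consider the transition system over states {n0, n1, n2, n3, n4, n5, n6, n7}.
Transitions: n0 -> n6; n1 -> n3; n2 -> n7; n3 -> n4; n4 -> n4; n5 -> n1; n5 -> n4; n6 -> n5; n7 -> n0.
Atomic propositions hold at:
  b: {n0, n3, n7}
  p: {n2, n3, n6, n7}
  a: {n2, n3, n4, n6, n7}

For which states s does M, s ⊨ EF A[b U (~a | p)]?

Sat(~a) = {n0, n1, n5}
Sat(~a | p) = {n0, n1, n2, n3, n5, n6, n7}
A[b U (~a | p)]: least fixpoint, start Z0 = Sat((~a | p)) = {n0, n1, n2, n3, n5, n6, n7}, add states in Sat(b) with every successor in Z. Already a fixed point.
Sat(A[b U (~a | p)]) = {n0, n1, n2, n3, n5, n6, n7}
EF A[b U (~a | p)]: least fixpoint, start Z0 = {n0, n1, n2, n3, n5, n6, n7}, add states with some successor in Z. Already a fixed point.
Sat(EF A[b U (~a | p)]) = {n0, n1, n2, n3, n5, n6, n7}

{n0, n1, n2, n3, n5, n6, n7}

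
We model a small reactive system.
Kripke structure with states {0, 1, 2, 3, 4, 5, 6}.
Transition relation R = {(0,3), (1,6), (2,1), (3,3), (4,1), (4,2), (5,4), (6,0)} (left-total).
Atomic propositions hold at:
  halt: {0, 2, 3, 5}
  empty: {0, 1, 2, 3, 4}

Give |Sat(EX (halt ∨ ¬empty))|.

5

Sat(¬empty) = {5, 6}
Sat(halt ∨ ¬empty) = {0, 2, 3, 5, 6}
Sat(EX (halt ∨ ¬empty)) = {s : some successor in {0, 2, 3, 5, 6}} = {0, 1, 3, 4, 6}
|Sat(EX (halt ∨ ¬empty))| = |{0, 1, 3, 4, 6}| = 5.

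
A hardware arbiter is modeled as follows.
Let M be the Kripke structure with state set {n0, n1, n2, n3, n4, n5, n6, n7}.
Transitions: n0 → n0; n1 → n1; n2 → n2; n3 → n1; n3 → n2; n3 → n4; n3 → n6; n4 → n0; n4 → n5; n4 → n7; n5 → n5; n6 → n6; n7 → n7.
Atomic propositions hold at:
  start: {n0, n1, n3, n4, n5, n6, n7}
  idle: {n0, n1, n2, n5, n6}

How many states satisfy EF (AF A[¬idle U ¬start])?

Sat(¬idle) = {n3, n4, n7}
Sat(¬start) = {n2}
A[¬idle U ¬start]: least fixpoint, start Z0 = Sat(¬start) = {n2}, add states in Sat(¬idle) with every successor in Z. Already a fixed point.
Sat(A[¬idle U ¬start]) = {n2}
AF A[¬idle U ¬start]: least fixpoint, start Z0 = {n2}, add states with every successor in Z. Already a fixed point.
Sat(AF A[¬idle U ¬start]) = {n2}
EF (AF A[¬idle U ¬start]): least fixpoint, start Z0 = {n2}, add states with some successor in Z. Z1 = {n2, n3}; fixed.
Sat(EF (AF A[¬idle U ¬start])) = {n2, n3}
|Sat(EF (AF A[¬idle U ¬start]))| = |{n2, n3}| = 2.

2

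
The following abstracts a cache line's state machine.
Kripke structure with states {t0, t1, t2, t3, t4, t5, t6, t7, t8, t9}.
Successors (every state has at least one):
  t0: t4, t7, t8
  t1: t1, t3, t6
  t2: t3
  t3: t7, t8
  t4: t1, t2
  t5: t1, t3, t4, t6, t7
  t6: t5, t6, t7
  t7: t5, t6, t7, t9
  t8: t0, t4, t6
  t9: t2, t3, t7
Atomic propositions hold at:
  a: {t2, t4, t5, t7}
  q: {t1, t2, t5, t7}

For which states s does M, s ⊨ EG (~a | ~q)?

Sat(~a) = {t0, t1, t3, t6, t8, t9}
Sat(~q) = {t0, t3, t4, t6, t8, t9}
Sat(~a | ~q) = {t0, t1, t3, t4, t6, t8, t9}
EG (~a | ~q): greatest fixpoint, start Z0 = {t0, t1, t3, t4, t6, t8, t9}, keep only states in Sat with some successor in Z. Already a fixed point.
Sat(EG (~a | ~q)) = {t0, t1, t3, t4, t6, t8, t9}

{t0, t1, t3, t4, t6, t8, t9}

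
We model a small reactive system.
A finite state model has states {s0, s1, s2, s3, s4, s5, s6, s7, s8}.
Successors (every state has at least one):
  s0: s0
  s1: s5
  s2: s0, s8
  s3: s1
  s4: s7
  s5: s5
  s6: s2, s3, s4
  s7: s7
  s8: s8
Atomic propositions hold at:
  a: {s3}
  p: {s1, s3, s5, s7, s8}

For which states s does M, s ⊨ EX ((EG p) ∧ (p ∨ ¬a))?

{s1, s2, s3, s4, s5, s6, s7, s8}

EG p: greatest fixpoint, start Z0 = {s1, s3, s5, s7, s8}, keep only states in Sat with some successor in Z. Already a fixed point.
Sat(EG p) = {s1, s3, s5, s7, s8}
Sat(¬a) = {s0, s1, s2, s4, s5, s6, s7, s8}
Sat(p ∨ ¬a) = {s0, s1, s2, s3, s4, s5, s6, s7, s8}
Sat((EG p) ∧ (p ∨ ¬a)) = {s1, s3, s5, s7, s8}
Sat(EX ((EG p) ∧ (p ∨ ¬a))) = {s : some successor in {s1, s3, s5, s7, s8}} = {s1, s2, s3, s4, s5, s6, s7, s8}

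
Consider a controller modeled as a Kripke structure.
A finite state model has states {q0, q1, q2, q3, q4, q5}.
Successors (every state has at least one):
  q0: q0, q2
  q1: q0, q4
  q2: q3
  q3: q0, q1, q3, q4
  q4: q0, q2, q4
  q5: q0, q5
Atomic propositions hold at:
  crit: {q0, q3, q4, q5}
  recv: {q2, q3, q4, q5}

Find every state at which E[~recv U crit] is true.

Sat(~recv) = {q0, q1}
E[~recv U crit]: least fixpoint, start Z0 = Sat(crit) = {q0, q3, q4, q5}, add states in Sat(~recv) with some successor in Z. Z1 = {q0, q1, q3, q4, q5}; fixed.
Sat(E[~recv U crit]) = {q0, q1, q3, q4, q5}

{q0, q1, q3, q4, q5}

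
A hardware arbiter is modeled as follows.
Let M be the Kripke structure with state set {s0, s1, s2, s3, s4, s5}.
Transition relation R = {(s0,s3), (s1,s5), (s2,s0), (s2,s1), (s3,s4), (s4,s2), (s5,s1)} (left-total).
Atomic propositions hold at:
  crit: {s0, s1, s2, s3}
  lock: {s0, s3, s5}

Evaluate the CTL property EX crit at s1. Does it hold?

No

Sat(EX crit) = {s : some successor in {s0, s1, s2, s3}} = {s0, s2, s4, s5}
s1 ∉ Sat(EX crit) = {s0, s2, s4, s5}, so the formula does not hold at s1.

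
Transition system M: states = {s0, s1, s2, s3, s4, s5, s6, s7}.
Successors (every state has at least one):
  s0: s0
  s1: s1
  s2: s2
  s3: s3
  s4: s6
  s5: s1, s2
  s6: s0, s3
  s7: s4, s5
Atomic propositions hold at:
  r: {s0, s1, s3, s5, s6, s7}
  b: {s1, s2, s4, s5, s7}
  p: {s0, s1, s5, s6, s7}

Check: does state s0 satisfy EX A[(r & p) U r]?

Sat(r & p) = {s0, s1, s5, s6, s7}
A[(r & p) U r]: least fixpoint, start Z0 = Sat(r) = {s0, s1, s3, s5, s6, s7}, add states in Sat(r & p) with every successor in Z. Already a fixed point.
Sat(A[(r & p) U r]) = {s0, s1, s3, s5, s6, s7}
Sat(EX A[(r & p) U r]) = {s : some successor in {s0, s1, s3, s5, s6, s7}} = {s0, s1, s3, s4, s5, s6, s7}
s0 ∈ Sat(EX A[(r & p) U r]) = {s0, s1, s3, s4, s5, s6, s7}, so the formula holds at s0.

Yes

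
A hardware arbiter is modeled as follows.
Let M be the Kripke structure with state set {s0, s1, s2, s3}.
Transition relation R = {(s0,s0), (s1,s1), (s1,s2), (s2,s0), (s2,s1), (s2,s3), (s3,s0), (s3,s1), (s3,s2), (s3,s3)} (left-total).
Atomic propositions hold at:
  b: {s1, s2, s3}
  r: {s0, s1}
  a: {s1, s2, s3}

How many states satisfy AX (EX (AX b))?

1

Sat(AX b) = {s : every successor in {s1, s2, s3}} = {s1}
Sat(EX (AX b)) = {s : some successor in {s1}} = {s1, s2, s3}
Sat(AX (EX (AX b))) = {s : every successor in {s1, s2, s3}} = {s1}
|Sat(AX (EX (AX b)))| = |{s1}| = 1.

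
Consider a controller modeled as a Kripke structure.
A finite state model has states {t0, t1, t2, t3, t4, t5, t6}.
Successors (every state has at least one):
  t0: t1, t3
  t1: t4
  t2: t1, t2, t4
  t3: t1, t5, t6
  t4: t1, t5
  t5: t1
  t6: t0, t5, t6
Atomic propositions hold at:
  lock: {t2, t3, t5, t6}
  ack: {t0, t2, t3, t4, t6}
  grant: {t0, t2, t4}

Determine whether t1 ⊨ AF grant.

Yes

AF grant: least fixpoint, start Z0 = {t0, t2, t4}, add states with every successor in Z. Z1 = {t0, t1, t2, t4}; Z2 = {t0, t1, t2, t4, t5}; fixed.
Sat(AF grant) = {t0, t1, t2, t4, t5}
t1 ∈ Sat(AF grant) = {t0, t1, t2, t4, t5}, so the formula holds at t1.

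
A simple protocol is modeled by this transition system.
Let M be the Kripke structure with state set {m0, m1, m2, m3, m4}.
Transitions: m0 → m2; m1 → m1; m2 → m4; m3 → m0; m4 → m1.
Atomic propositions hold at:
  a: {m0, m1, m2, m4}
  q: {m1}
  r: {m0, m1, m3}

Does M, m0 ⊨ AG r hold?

No

AG r: greatest fixpoint, start Z0 = {m0, m1, m3}, keep only states in Sat with every successor in Z. Z1 = {m1, m3}; Z2 = {m1}; fixed.
Sat(AG r) = {m1}
m0 ∉ Sat(AG r) = {m1}, so the formula does not hold at m0.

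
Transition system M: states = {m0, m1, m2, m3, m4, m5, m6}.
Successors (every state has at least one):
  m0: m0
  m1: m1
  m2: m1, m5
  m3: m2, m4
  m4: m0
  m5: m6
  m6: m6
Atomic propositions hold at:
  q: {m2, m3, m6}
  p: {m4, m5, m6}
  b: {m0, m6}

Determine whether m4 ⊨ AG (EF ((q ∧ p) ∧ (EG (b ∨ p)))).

No

Sat(q ∧ p) = {m6}
Sat(b ∨ p) = {m0, m4, m5, m6}
EG (b ∨ p): greatest fixpoint, start Z0 = {m0, m4, m5, m6}, keep only states in Sat with some successor in Z. Already a fixed point.
Sat(EG (b ∨ p)) = {m0, m4, m5, m6}
Sat((q ∧ p) ∧ (EG (b ∨ p))) = {m6}
EF ((q ∧ p) ∧ (EG (b ∨ p))): least fixpoint, start Z0 = {m6}, add states with some successor in Z. Z1 = {m5, m6}; Z2 = {m2, m5, m6}; Z3 = {m2, m3, m5, m6}; fixed.
Sat(EF ((q ∧ p) ∧ (EG (b ∨ p)))) = {m2, m3, m5, m6}
AG (EF ((q ∧ p) ∧ (EG (b ∨ p)))): greatest fixpoint, start Z0 = {m2, m3, m5, m6}, keep only states in Sat with every successor in Z. Z1 = {m5, m6}; fixed.
Sat(AG (EF ((q ∧ p) ∧ (EG (b ∨ p))))) = {m5, m6}
m4 ∉ Sat(AG (EF ((q ∧ p) ∧ (EG (b ∨ p))))) = {m5, m6}, so the formula does not hold at m4.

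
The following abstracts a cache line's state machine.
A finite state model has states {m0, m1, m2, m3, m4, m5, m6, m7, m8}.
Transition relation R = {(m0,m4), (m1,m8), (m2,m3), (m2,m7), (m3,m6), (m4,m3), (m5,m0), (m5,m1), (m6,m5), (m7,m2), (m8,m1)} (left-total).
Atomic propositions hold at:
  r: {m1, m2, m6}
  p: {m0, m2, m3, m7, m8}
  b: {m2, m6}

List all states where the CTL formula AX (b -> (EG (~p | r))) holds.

Sat(~p) = {m1, m4, m5, m6}
Sat(~p | r) = {m1, m2, m4, m5, m6}
EG (~p | r): greatest fixpoint, start Z0 = {m1, m2, m4, m5, m6}, keep only states in Sat with some successor in Z. Z1 = {m5, m6}; Z2 = {m6}; Z3 = ∅; fixed.
Sat(EG (~p | r)) = ∅
Sat(b -> (EG (~p | r))) = {m0, m1, m3, m4, m5, m7, m8}
Sat(AX (b -> (EG (~p | r)))) = {s : every successor in {m0, m1, m3, m4, m5, m7, m8}} = {m0, m1, m2, m4, m5, m6, m8}

{m0, m1, m2, m4, m5, m6, m8}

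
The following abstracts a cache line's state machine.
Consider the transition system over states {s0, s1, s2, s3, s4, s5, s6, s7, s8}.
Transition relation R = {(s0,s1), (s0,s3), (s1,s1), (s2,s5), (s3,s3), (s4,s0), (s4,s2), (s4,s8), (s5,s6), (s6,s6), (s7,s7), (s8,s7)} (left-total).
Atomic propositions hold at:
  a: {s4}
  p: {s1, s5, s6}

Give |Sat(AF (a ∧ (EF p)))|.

1

EF p: least fixpoint, start Z0 = {s1, s5, s6}, add states with some successor in Z. Z1 = {s0, s1, s2, s5, s6}; Z2 = {s0, s1, s2, s4, s5, s6}; fixed.
Sat(EF p) = {s0, s1, s2, s4, s5, s6}
Sat(a ∧ (EF p)) = {s4}
AF (a ∧ (EF p)): least fixpoint, start Z0 = {s4}, add states with every successor in Z. Already a fixed point.
Sat(AF (a ∧ (EF p))) = {s4}
|Sat(AF (a ∧ (EF p)))| = |{s4}| = 1.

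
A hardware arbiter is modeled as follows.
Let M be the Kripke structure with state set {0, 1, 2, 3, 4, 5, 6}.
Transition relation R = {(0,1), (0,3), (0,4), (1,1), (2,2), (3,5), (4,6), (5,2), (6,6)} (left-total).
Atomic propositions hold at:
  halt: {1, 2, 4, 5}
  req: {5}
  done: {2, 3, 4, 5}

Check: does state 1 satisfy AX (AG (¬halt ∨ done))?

Sat(¬halt) = {0, 3, 6}
Sat(¬halt ∨ done) = {0, 2, 3, 4, 5, 6}
AG (¬halt ∨ done): greatest fixpoint, start Z0 = {0, 2, 3, 4, 5, 6}, keep only states in Sat with every successor in Z. Z1 = {2, 3, 4, 5, 6}; fixed.
Sat(AG (¬halt ∨ done)) = {2, 3, 4, 5, 6}
Sat(AX (AG (¬halt ∨ done))) = {s : every successor in {2, 3, 4, 5, 6}} = {2, 3, 4, 5, 6}
1 ∉ Sat(AX (AG (¬halt ∨ done))) = {2, 3, 4, 5, 6}, so the formula does not hold at 1.

No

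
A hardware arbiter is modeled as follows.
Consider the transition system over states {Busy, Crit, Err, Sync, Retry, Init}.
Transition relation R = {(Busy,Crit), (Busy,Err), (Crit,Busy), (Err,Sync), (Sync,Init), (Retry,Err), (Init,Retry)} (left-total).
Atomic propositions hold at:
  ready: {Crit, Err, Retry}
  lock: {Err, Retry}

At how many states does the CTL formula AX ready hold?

Sat(AX ready) = {s : every successor in {Crit, Err, Retry}} = {Busy, Retry, Init}
|Sat(AX ready)| = |{Busy, Retry, Init}| = 3.

3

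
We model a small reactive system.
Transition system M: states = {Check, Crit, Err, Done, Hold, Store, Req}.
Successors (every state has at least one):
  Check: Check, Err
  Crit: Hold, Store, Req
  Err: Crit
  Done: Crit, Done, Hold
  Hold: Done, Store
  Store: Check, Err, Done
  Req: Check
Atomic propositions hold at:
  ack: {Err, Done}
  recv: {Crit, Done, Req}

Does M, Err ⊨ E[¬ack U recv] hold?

No

Sat(¬ack) = {Check, Crit, Hold, Store, Req}
E[¬ack U recv]: least fixpoint, start Z0 = Sat(recv) = {Crit, Done, Req}, add states in Sat(¬ack) with some successor in Z. Z1 = {Crit, Done, Hold, Store, Req}; fixed.
Sat(E[¬ack U recv]) = {Crit, Done, Hold, Store, Req}
Err ∉ Sat(E[¬ack U recv]) = {Crit, Done, Hold, Store, Req}, so the formula does not hold at Err.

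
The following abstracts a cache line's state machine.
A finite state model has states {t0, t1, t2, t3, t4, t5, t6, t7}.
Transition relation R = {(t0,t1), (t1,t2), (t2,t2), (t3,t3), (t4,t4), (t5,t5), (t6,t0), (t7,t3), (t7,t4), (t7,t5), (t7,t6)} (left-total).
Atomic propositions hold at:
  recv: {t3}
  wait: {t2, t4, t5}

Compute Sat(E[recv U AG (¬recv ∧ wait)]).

Sat(¬recv) = {t0, t1, t2, t4, t5, t6, t7}
Sat(¬recv ∧ wait) = {t2, t4, t5}
AG (¬recv ∧ wait): greatest fixpoint, start Z0 = {t2, t4, t5}, keep only states in Sat with every successor in Z. Already a fixed point.
Sat(AG (¬recv ∧ wait)) = {t2, t4, t5}
E[recv U AG (¬recv ∧ wait)]: least fixpoint, start Z0 = Sat(AG (¬recv ∧ wait)) = {t2, t4, t5}, add states in Sat(recv) with some successor in Z. Already a fixed point.
Sat(E[recv U AG (¬recv ∧ wait)]) = {t2, t4, t5}

{t2, t4, t5}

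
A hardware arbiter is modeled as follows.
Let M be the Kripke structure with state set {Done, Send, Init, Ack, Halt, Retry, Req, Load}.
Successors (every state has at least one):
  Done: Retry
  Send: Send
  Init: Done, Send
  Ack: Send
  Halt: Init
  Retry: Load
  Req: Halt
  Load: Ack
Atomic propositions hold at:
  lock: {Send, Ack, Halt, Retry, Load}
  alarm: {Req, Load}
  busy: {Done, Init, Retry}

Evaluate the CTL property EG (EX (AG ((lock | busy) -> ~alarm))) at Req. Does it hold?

Sat(lock | busy) = {Done, Send, Init, Ack, Halt, Retry, Load}
Sat(~alarm) = {Done, Send, Init, Ack, Halt, Retry}
Sat((lock | busy) -> ~alarm) = {Done, Send, Init, Ack, Halt, Retry, Req}
AG ((lock | busy) -> ~alarm): greatest fixpoint, start Z0 = {Done, Send, Init, Ack, Halt, Retry, Req}, keep only states in Sat with every successor in Z. Z1 = {Done, Send, Init, Ack, Halt, Req}; Z2 = {Send, Init, Ack, Halt, Req}; Z3 = {Send, Ack, Halt, Req}; Z4 = {Send, Ack, Req}; Z5 = {Send, Ack}; fixed.
Sat(AG ((lock | busy) -> ~alarm)) = {Send, Ack}
Sat(EX (AG ((lock | busy) -> ~alarm))) = {s : some successor in {Send, Ack}} = {Send, Init, Ack, Load}
EG (EX (AG ((lock | busy) -> ~alarm))): greatest fixpoint, start Z0 = {Send, Init, Ack, Load}, keep only states in Sat with some successor in Z. Already a fixed point.
Sat(EG (EX (AG ((lock | busy) -> ~alarm)))) = {Send, Init, Ack, Load}
Req ∉ Sat(EG (EX (AG ((lock | busy) -> ~alarm)))) = {Send, Init, Ack, Load}, so the formula does not hold at Req.

No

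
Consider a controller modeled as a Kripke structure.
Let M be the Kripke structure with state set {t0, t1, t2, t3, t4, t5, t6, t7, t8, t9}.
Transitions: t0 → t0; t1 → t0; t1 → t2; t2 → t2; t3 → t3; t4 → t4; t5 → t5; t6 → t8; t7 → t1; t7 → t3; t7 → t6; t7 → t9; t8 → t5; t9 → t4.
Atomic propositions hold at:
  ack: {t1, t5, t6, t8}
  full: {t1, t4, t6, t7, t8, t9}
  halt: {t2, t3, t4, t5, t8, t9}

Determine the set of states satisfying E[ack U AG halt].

AG halt: greatest fixpoint, start Z0 = {t2, t3, t4, t5, t8, t9}, keep only states in Sat with every successor in Z. Already a fixed point.
Sat(AG halt) = {t2, t3, t4, t5, t8, t9}
E[ack U AG halt]: least fixpoint, start Z0 = Sat(AG halt) = {t2, t3, t4, t5, t8, t9}, add states in Sat(ack) with some successor in Z. Z1 = {t1, t2, t3, t4, t5, t6, t8, t9}; fixed.
Sat(E[ack U AG halt]) = {t1, t2, t3, t4, t5, t6, t8, t9}

{t1, t2, t3, t4, t5, t6, t8, t9}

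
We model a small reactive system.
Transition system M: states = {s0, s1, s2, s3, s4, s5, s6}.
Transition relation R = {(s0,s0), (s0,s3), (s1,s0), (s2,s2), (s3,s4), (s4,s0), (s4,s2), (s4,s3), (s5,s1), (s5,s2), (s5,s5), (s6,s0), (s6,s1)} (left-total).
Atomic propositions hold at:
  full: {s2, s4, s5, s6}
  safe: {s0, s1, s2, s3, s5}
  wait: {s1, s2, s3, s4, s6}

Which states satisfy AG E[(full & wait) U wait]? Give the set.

{s2}

Sat(full & wait) = {s2, s4, s6}
E[(full & wait) U wait]: least fixpoint, start Z0 = Sat(wait) = {s1, s2, s3, s4, s6}, add states in Sat(full & wait) with some successor in Z. Already a fixed point.
Sat(E[(full & wait) U wait]) = {s1, s2, s3, s4, s6}
AG E[(full & wait) U wait]: greatest fixpoint, start Z0 = {s1, s2, s3, s4, s6}, keep only states in Sat with every successor in Z. Z1 = {s2, s3}; Z2 = {s2}; fixed.
Sat(AG E[(full & wait) U wait]) = {s2}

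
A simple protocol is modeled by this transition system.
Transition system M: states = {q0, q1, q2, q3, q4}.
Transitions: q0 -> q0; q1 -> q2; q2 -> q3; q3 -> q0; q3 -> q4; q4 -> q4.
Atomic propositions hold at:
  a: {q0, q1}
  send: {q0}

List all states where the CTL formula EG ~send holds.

Sat(~send) = {q1, q2, q3, q4}
EG ~send: greatest fixpoint, start Z0 = {q1, q2, q3, q4}, keep only states in Sat with some successor in Z. Already a fixed point.
Sat(EG ~send) = {q1, q2, q3, q4}

{q1, q2, q3, q4}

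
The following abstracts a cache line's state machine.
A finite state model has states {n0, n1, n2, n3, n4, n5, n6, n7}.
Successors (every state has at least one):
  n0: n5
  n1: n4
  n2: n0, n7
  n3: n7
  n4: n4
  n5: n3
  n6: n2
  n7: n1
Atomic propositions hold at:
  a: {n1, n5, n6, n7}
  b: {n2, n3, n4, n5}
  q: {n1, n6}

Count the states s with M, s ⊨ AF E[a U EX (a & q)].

6

Sat(a & q) = {n1, n6}
Sat(EX (a & q)) = {s : some successor in {n1, n6}} = {n7}
E[a U EX (a & q)]: least fixpoint, start Z0 = Sat(EX (a & q)) = {n7}, add states in Sat(a) with some successor in Z. Already a fixed point.
Sat(E[a U EX (a & q)]) = {n7}
AF E[a U EX (a & q)]: least fixpoint, start Z0 = {n7}, add states with every successor in Z. Z1 = {n3, n7}; Z2 = {n3, n5, n7}; Z3 = {n0, n3, n5, n7}; Z4 = {n0, n2, n3, n5, n7}; Z5 = {n0, n2, n3, n5, n6, n7}; fixed.
Sat(AF E[a U EX (a & q)]) = {n0, n2, n3, n5, n6, n7}
|Sat(AF E[a U EX (a & q)])| = |{n0, n2, n3, n5, n6, n7}| = 6.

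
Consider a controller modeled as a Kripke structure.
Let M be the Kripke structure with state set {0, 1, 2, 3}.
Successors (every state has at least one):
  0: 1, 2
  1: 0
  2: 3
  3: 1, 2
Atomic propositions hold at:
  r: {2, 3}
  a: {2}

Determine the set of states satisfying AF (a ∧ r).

Sat(a ∧ r) = {2}
AF (a ∧ r): least fixpoint, start Z0 = {2}, add states with every successor in Z. Already a fixed point.
Sat(AF (a ∧ r)) = {2}

{2}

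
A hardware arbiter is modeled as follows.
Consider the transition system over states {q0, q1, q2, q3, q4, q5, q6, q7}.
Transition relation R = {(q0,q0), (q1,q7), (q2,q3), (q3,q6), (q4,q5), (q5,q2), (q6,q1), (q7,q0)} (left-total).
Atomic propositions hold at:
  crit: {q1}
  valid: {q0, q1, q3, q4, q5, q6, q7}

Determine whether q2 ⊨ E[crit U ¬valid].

Sat(¬valid) = {q2}
E[crit U ¬valid]: least fixpoint, start Z0 = Sat(¬valid) = {q2}, add states in Sat(crit) with some successor in Z. Already a fixed point.
Sat(E[crit U ¬valid]) = {q2}
q2 ∈ Sat(E[crit U ¬valid]) = {q2}, so the formula holds at q2.

Yes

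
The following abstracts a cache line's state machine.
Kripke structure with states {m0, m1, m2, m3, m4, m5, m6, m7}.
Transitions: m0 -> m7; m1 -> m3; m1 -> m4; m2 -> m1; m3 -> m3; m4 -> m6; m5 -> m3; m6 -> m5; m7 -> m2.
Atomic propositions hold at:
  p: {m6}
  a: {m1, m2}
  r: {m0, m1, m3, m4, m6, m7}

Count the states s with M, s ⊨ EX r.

Sat(EX r) = {s : some successor in {m0, m1, m3, m4, m6, m7}} = {m0, m1, m2, m3, m4, m5}
|Sat(EX r)| = |{m0, m1, m2, m3, m4, m5}| = 6.

6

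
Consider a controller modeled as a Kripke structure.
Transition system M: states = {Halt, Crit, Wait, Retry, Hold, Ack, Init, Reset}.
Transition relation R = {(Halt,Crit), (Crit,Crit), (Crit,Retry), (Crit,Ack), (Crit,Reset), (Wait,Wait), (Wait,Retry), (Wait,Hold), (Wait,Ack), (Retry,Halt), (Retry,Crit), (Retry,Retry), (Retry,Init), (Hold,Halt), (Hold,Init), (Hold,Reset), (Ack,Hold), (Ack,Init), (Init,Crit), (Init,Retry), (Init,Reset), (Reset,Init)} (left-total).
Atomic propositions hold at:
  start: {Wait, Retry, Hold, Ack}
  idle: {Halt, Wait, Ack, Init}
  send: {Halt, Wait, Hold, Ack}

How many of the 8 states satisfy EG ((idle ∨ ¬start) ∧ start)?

Sat(¬start) = {Halt, Crit, Init, Reset}
Sat(idle ∨ ¬start) = {Halt, Crit, Wait, Ack, Init, Reset}
Sat((idle ∨ ¬start) ∧ start) = {Wait, Ack}
EG ((idle ∨ ¬start) ∧ start): greatest fixpoint, start Z0 = {Wait, Ack}, keep only states in Sat with some successor in Z. Z1 = {Wait}; fixed.
Sat(EG ((idle ∨ ¬start) ∧ start)) = {Wait}
|Sat(EG ((idle ∨ ¬start) ∧ start))| = |{Wait}| = 1.

1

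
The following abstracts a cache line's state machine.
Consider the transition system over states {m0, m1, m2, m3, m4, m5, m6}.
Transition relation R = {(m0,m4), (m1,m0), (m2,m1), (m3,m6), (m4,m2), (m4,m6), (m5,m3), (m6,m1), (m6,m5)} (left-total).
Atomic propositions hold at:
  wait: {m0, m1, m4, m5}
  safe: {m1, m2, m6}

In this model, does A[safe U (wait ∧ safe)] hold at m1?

Yes

Sat(wait ∧ safe) = {m1}
A[safe U (wait ∧ safe)]: least fixpoint, start Z0 = Sat((wait ∧ safe)) = {m1}, add states in Sat(safe) with every successor in Z. Z1 = {m1, m2}; fixed.
Sat(A[safe U (wait ∧ safe)]) = {m1, m2}
m1 ∈ Sat(A[safe U (wait ∧ safe)]) = {m1, m2}, so the formula holds at m1.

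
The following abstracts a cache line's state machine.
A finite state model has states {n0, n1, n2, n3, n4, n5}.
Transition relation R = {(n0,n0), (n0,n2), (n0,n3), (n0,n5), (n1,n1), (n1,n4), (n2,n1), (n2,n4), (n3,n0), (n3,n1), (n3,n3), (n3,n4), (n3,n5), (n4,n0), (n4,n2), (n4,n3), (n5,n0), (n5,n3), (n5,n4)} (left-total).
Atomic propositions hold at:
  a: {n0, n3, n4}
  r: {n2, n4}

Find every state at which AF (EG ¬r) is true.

{n0, n1, n3, n5}

Sat(¬r) = {n0, n1, n3, n5}
EG ¬r: greatest fixpoint, start Z0 = {n0, n1, n3, n5}, keep only states in Sat with some successor in Z. Already a fixed point.
Sat(EG ¬r) = {n0, n1, n3, n5}
AF (EG ¬r): least fixpoint, start Z0 = {n0, n1, n3, n5}, add states with every successor in Z. Already a fixed point.
Sat(AF (EG ¬r)) = {n0, n1, n3, n5}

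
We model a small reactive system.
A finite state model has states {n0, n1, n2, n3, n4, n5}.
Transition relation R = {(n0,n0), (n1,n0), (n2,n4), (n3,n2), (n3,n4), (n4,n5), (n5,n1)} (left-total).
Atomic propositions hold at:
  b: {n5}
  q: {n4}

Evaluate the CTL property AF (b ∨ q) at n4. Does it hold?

Yes

Sat(b ∨ q) = {n4, n5}
AF (b ∨ q): least fixpoint, start Z0 = {n4, n5}, add states with every successor in Z. Z1 = {n2, n4, n5}; Z2 = {n2, n3, n4, n5}; fixed.
Sat(AF (b ∨ q)) = {n2, n3, n4, n5}
n4 ∈ Sat(AF (b ∨ q)) = {n2, n3, n4, n5}, so the formula holds at n4.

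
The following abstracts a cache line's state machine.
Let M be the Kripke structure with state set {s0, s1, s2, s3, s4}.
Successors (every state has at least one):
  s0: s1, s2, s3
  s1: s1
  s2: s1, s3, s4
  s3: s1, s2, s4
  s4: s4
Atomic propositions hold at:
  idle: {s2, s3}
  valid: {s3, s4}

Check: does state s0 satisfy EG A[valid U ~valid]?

Yes

Sat(~valid) = {s0, s1, s2}
A[valid U ~valid]: least fixpoint, start Z0 = Sat(~valid) = {s0, s1, s2}, add states in Sat(valid) with every successor in Z. Already a fixed point.
Sat(A[valid U ~valid]) = {s0, s1, s2}
EG A[valid U ~valid]: greatest fixpoint, start Z0 = {s0, s1, s2}, keep only states in Sat with some successor in Z. Already a fixed point.
Sat(EG A[valid U ~valid]) = {s0, s1, s2}
s0 ∈ Sat(EG A[valid U ~valid]) = {s0, s1, s2}, so the formula holds at s0.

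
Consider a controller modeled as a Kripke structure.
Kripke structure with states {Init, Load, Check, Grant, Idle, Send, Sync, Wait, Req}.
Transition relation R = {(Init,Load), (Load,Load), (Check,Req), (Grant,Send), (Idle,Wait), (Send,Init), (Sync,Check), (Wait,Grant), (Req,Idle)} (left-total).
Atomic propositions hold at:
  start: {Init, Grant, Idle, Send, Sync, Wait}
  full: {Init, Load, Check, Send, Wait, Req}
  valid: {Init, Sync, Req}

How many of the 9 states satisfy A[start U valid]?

A[start U valid]: least fixpoint, start Z0 = Sat(valid) = {Init, Sync, Req}, add states in Sat(start) with every successor in Z. Z1 = {Init, Send, Sync, Req}; Z2 = {Init, Grant, Send, Sync, Req}; Z3 = {Init, Grant, Send, Sync, Wait, Req}; Z4 = {Init, Grant, Idle, Send, Sync, Wait, Req}; fixed.
Sat(A[start U valid]) = {Init, Grant, Idle, Send, Sync, Wait, Req}
|Sat(A[start U valid])| = |{Init, Grant, Idle, Send, Sync, Wait, Req}| = 7.

7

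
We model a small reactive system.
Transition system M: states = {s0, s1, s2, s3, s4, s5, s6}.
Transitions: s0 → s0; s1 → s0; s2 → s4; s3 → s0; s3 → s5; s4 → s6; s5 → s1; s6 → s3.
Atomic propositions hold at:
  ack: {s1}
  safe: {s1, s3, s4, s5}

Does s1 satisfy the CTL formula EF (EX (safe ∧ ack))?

No

Sat(safe ∧ ack) = {s1}
Sat(EX (safe ∧ ack)) = {s : some successor in {s1}} = {s5}
EF (EX (safe ∧ ack)): least fixpoint, start Z0 = {s5}, add states with some successor in Z. Z1 = {s3, s5}; Z2 = {s3, s5, s6}; Z3 = {s3, s4, s5, s6}; Z4 = {s2, s3, s4, s5, s6}; fixed.
Sat(EF (EX (safe ∧ ack))) = {s2, s3, s4, s5, s6}
s1 ∉ Sat(EF (EX (safe ∧ ack))) = {s2, s3, s4, s5, s6}, so the formula does not hold at s1.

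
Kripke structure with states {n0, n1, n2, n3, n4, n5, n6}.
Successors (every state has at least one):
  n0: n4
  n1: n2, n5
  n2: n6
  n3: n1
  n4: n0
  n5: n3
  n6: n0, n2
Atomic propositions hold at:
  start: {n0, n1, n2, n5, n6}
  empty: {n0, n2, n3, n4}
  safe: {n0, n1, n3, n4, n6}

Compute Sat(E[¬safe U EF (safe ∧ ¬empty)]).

{n1, n2, n3, n5, n6}

Sat(¬safe) = {n2, n5}
Sat(¬empty) = {n1, n5, n6}
Sat(safe ∧ ¬empty) = {n1, n6}
EF (safe ∧ ¬empty): least fixpoint, start Z0 = {n1, n6}, add states with some successor in Z. Z1 = {n1, n2, n3, n6}; Z2 = {n1, n2, n3, n5, n6}; fixed.
Sat(EF (safe ∧ ¬empty)) = {n1, n2, n3, n5, n6}
E[¬safe U EF (safe ∧ ¬empty)]: least fixpoint, start Z0 = Sat(EF (safe ∧ ¬empty)) = {n1, n2, n3, n5, n6}, add states in Sat(¬safe) with some successor in Z. Already a fixed point.
Sat(E[¬safe U EF (safe ∧ ¬empty)]) = {n1, n2, n3, n5, n6}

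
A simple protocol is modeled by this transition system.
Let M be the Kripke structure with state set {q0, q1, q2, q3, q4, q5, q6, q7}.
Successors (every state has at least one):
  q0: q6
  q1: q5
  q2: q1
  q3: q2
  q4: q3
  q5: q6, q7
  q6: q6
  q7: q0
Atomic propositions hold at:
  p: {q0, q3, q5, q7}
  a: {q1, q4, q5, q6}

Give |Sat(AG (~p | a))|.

Sat(~p) = {q1, q2, q4, q6}
Sat(~p | a) = {q1, q2, q4, q5, q6}
AG (~p | a): greatest fixpoint, start Z0 = {q1, q2, q4, q5, q6}, keep only states in Sat with every successor in Z. Z1 = {q1, q2, q6}; Z2 = {q2, q6}; Z3 = {q6}; fixed.
Sat(AG (~p | a)) = {q6}
|Sat(AG (~p | a))| = |{q6}| = 1.

1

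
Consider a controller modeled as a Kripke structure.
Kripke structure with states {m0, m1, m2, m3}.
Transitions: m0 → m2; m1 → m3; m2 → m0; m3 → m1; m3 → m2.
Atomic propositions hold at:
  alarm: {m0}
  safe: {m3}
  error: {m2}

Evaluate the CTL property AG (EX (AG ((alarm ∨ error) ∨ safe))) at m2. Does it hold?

Yes

Sat(alarm ∨ error) = {m0, m2}
Sat((alarm ∨ error) ∨ safe) = {m0, m2, m3}
AG ((alarm ∨ error) ∨ safe): greatest fixpoint, start Z0 = {m0, m2, m3}, keep only states in Sat with every successor in Z. Z1 = {m0, m2}; fixed.
Sat(AG ((alarm ∨ error) ∨ safe)) = {m0, m2}
Sat(EX (AG ((alarm ∨ error) ∨ safe))) = {s : some successor in {m0, m2}} = {m0, m2, m3}
AG (EX (AG ((alarm ∨ error) ∨ safe))): greatest fixpoint, start Z0 = {m0, m2, m3}, keep only states in Sat with every successor in Z. Z1 = {m0, m2}; fixed.
Sat(AG (EX (AG ((alarm ∨ error) ∨ safe)))) = {m0, m2}
m2 ∈ Sat(AG (EX (AG ((alarm ∨ error) ∨ safe)))) = {m0, m2}, so the formula holds at m2.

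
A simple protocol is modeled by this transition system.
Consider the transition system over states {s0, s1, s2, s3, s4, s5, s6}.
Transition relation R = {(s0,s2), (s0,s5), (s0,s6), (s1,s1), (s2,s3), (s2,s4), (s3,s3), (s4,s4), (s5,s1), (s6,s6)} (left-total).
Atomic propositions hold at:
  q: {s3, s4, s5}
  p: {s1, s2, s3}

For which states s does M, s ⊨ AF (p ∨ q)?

Sat(p ∨ q) = {s1, s2, s3, s4, s5}
AF (p ∨ q): least fixpoint, start Z0 = {s1, s2, s3, s4, s5}, add states with every successor in Z. Already a fixed point.
Sat(AF (p ∨ q)) = {s1, s2, s3, s4, s5}

{s1, s2, s3, s4, s5}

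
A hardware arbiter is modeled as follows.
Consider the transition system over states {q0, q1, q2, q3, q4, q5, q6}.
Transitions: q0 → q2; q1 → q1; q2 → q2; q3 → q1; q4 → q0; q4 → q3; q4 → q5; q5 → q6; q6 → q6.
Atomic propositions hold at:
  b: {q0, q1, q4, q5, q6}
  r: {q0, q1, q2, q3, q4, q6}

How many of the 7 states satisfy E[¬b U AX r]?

6

Sat(¬b) = {q2, q3}
Sat(AX r) = {s : every successor in {q0, q1, q2, q3, q4, q6}} = {q0, q1, q2, q3, q5, q6}
E[¬b U AX r]: least fixpoint, start Z0 = Sat(AX r) = {q0, q1, q2, q3, q5, q6}, add states in Sat(¬b) with some successor in Z. Already a fixed point.
Sat(E[¬b U AX r]) = {q0, q1, q2, q3, q5, q6}
|Sat(E[¬b U AX r])| = |{q0, q1, q2, q3, q5, q6}| = 6.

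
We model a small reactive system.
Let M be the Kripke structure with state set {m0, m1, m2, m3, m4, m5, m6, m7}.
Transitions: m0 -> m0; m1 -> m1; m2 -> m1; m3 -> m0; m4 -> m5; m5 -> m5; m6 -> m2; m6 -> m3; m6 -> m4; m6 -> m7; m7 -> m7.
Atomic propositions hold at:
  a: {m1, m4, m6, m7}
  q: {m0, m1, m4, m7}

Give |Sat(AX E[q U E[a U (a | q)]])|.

5

Sat(a | q) = {m0, m1, m4, m6, m7}
E[a U (a | q)]: least fixpoint, start Z0 = Sat((a | q)) = {m0, m1, m4, m6, m7}, add states in Sat(a) with some successor in Z. Already a fixed point.
Sat(E[a U (a | q)]) = {m0, m1, m4, m6, m7}
E[q U E[a U (a | q)]]: least fixpoint, start Z0 = Sat(E[a U (a | q)]) = {m0, m1, m4, m6, m7}, add states in Sat(q) with some successor in Z. Already a fixed point.
Sat(E[q U E[a U (a | q)]]) = {m0, m1, m4, m6, m7}
Sat(AX E[q U E[a U (a | q)]]) = {s : every successor in {m0, m1, m4, m6, m7}} = {m0, m1, m2, m3, m7}
|Sat(AX E[q U E[a U (a | q)]])| = |{m0, m1, m2, m3, m7}| = 5.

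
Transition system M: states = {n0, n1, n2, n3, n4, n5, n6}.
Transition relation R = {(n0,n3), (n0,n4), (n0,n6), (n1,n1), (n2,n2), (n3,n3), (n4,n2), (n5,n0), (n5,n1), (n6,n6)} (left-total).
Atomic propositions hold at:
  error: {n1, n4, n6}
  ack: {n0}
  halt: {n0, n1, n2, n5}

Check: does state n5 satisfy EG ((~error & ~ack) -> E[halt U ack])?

Sat(~error) = {n0, n2, n3, n5}
Sat(~ack) = {n1, n2, n3, n4, n5, n6}
Sat(~error & ~ack) = {n2, n3, n5}
E[halt U ack]: least fixpoint, start Z0 = Sat(ack) = {n0}, add states in Sat(halt) with some successor in Z. Z1 = {n0, n5}; fixed.
Sat(E[halt U ack]) = {n0, n5}
Sat((~error & ~ack) -> E[halt U ack]) = {n0, n1, n4, n5, n6}
EG ((~error & ~ack) -> E[halt U ack]): greatest fixpoint, start Z0 = {n0, n1, n4, n5, n6}, keep only states in Sat with some successor in Z. Z1 = {n0, n1, n5, n6}; fixed.
Sat(EG ((~error & ~ack) -> E[halt U ack])) = {n0, n1, n5, n6}
n5 ∈ Sat(EG ((~error & ~ack) -> E[halt U ack])) = {n0, n1, n5, n6}, so the formula holds at n5.

Yes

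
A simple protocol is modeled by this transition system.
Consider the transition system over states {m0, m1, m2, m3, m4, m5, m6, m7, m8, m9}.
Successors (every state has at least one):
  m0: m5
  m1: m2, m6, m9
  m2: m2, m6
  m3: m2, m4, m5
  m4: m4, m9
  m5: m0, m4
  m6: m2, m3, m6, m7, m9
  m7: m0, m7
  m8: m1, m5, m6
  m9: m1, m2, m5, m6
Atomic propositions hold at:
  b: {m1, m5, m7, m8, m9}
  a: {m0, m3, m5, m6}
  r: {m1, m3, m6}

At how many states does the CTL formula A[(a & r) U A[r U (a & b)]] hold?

Sat(a & r) = {m3, m6}
Sat(a & b) = {m5}
A[r U (a & b)]: least fixpoint, start Z0 = Sat((a & b)) = {m5}, add states in Sat(r) with every successor in Z. Already a fixed point.
Sat(A[r U (a & b)]) = {m5}
A[(a & r) U A[r U (a & b)]]: least fixpoint, start Z0 = Sat(A[r U (a & b)]) = {m5}, add states in Sat(a & r) with every successor in Z. Already a fixed point.
Sat(A[(a & r) U A[r U (a & b)]]) = {m5}
|Sat(A[(a & r) U A[r U (a & b)]])| = |{m5}| = 1.

1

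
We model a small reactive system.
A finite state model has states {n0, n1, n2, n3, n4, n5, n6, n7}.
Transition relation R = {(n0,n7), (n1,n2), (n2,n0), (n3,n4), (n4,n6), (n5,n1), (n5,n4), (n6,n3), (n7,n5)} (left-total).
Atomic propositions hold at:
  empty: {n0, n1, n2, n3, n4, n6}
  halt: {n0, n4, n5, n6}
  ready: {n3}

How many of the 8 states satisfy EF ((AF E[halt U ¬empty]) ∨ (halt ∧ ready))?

Sat(¬empty) = {n5, n7}
E[halt U ¬empty]: least fixpoint, start Z0 = Sat(¬empty) = {n5, n7}, add states in Sat(halt) with some successor in Z. Z1 = {n0, n5, n7}; fixed.
Sat(E[halt U ¬empty]) = {n0, n5, n7}
AF E[halt U ¬empty]: least fixpoint, start Z0 = {n0, n5, n7}, add states with every successor in Z. Z1 = {n0, n2, n5, n7}; Z2 = {n0, n1, n2, n5, n7}; fixed.
Sat(AF E[halt U ¬empty]) = {n0, n1, n2, n5, n7}
Sat(halt ∧ ready) = ∅
Sat((AF E[halt U ¬empty]) ∨ (halt ∧ ready)) = {n0, n1, n2, n5, n7}
EF ((AF E[halt U ¬empty]) ∨ (halt ∧ ready)): least fixpoint, start Z0 = {n0, n1, n2, n5, n7}, add states with some successor in Z. Already a fixed point.
Sat(EF ((AF E[halt U ¬empty]) ∨ (halt ∧ ready))) = {n0, n1, n2, n5, n7}
|Sat(EF ((AF E[halt U ¬empty]) ∨ (halt ∧ ready)))| = |{n0, n1, n2, n5, n7}| = 5.

5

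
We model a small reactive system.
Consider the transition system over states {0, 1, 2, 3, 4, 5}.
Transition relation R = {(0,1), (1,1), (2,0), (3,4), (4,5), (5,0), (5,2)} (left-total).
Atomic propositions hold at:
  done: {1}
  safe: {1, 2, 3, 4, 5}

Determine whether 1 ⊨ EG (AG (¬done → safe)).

Sat(¬done) = {0, 2, 3, 4, 5}
Sat(¬done → safe) = {1, 2, 3, 4, 5}
AG (¬done → safe): greatest fixpoint, start Z0 = {1, 2, 3, 4, 5}, keep only states in Sat with every successor in Z. Z1 = {1, 3, 4}; Z2 = {1, 3}; Z3 = {1}; fixed.
Sat(AG (¬done → safe)) = {1}
EG (AG (¬done → safe)): greatest fixpoint, start Z0 = {1}, keep only states in Sat with some successor in Z. Already a fixed point.
Sat(EG (AG (¬done → safe))) = {1}
1 ∈ Sat(EG (AG (¬done → safe))) = {1}, so the formula holds at 1.

Yes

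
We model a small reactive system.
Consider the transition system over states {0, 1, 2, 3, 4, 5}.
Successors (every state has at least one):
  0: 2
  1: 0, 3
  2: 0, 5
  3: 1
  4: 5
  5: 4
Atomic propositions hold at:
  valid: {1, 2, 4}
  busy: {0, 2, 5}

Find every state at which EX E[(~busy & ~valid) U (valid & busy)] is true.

{0}

Sat(~busy) = {1, 3, 4}
Sat(~valid) = {0, 3, 5}
Sat(~busy & ~valid) = {3}
Sat(valid & busy) = {2}
E[(~busy & ~valid) U (valid & busy)]: least fixpoint, start Z0 = Sat((valid & busy)) = {2}, add states in Sat(~busy & ~valid) with some successor in Z. Already a fixed point.
Sat(E[(~busy & ~valid) U (valid & busy)]) = {2}
Sat(EX E[(~busy & ~valid) U (valid & busy)]) = {s : some successor in {2}} = {0}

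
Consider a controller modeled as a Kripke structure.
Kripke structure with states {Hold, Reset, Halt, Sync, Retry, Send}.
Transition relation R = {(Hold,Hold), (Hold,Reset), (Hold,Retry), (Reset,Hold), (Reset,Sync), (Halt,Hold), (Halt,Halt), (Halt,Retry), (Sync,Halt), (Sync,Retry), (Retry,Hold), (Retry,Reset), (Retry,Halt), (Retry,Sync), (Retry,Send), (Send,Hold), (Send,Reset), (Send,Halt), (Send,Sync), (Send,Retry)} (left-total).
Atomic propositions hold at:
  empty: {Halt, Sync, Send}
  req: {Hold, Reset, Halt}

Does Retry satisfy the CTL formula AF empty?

AF empty: least fixpoint, start Z0 = {Halt, Sync, Send}, add states with every successor in Z. Already a fixed point.
Sat(AF empty) = {Halt, Sync, Send}
Retry ∉ Sat(AF empty) = {Halt, Sync, Send}, so the formula does not hold at Retry.

No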